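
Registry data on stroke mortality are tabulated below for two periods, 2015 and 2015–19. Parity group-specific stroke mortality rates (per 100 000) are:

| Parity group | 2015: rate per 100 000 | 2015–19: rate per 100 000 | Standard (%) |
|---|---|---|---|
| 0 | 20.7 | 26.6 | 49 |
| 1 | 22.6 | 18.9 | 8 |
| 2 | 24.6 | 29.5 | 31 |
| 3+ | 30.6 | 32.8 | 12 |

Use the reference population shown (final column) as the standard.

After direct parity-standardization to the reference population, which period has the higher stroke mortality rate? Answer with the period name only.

2015–19

Standard weights: 0.49, 0.08, 0.31, 0.12.
2015: 0.4900×20.7 + 0.0800×22.6 + 0.3100×24.6 + 0.1200×30.6 = 23.2490 per 100 000.
2015–19: 0.4900×26.6 + 0.0800×18.9 + 0.3100×29.5 + 0.1200×32.8 = 27.6270 per 100 000.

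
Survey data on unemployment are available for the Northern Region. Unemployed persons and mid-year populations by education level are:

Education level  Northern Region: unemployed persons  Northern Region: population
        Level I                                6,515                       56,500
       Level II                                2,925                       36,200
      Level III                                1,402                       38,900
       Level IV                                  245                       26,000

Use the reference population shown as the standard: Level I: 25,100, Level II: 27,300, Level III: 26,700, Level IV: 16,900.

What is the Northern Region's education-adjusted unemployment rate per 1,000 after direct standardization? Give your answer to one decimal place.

Education-specific rates per 1,000 for the Northern Region: 115.310, 80.801, 36.041, 9.423.
Standard total = 96,000; weights = 0.2615, 0.2844, 0.2781, 0.1760.
Standardized rate: 0.2615×115.310 + 0.2844×80.801 + 0.2781×36.041 + 0.1760×9.423 = 64.8093 per 1,000.

64.8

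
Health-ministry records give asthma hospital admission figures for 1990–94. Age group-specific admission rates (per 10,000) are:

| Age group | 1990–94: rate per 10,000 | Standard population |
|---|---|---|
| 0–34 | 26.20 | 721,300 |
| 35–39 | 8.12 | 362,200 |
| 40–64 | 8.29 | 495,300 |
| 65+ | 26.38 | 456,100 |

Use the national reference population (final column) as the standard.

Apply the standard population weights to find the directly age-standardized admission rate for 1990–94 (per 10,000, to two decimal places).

Standard total = 2,034,900; weights = 0.3545, 0.1780, 0.2434, 0.2241.
Standardized rate: 0.3545×26.20 + 0.1780×8.12 + 0.2434×8.29 + 0.2241×26.38 = 18.6629 per 10,000.

18.66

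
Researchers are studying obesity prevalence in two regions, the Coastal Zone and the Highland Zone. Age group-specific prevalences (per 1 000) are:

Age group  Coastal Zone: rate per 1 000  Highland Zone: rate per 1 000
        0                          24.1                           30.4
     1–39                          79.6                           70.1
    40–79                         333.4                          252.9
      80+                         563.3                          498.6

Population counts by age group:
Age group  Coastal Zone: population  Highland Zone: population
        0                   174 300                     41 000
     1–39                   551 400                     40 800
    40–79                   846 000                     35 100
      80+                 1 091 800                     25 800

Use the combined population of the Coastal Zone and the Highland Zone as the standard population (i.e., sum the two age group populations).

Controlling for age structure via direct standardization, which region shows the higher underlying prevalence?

Combined standard total = 2 806 200; weights = 0.0767, 0.2110, 0.3140, 0.3983.
The Coastal Zone: 0.0767×24.1 + 0.2110×79.6 + 0.3140×333.4 + 0.3983×563.3 = 347.6697 per 1 000.
The Highland Zone: 0.0767×30.4 + 0.2110×70.1 + 0.3140×252.9 + 0.3983×498.6 = 295.1051 per 1 000.

Coastal Zone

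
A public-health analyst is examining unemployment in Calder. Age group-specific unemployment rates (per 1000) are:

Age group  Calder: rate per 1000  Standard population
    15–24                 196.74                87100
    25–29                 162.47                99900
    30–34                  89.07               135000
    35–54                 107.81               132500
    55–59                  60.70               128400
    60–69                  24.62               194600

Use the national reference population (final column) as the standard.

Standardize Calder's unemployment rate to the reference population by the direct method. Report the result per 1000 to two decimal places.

Standard total = 777500; weights = 0.1120, 0.1285, 0.1736, 0.1704, 0.1651, 0.2503.
Standardized rate: 0.1120×196.74 + 0.1285×162.47 + 0.1736×89.07 + 0.1704×107.81 + 0.1651×60.70 + 0.2503×24.62 = 92.9402 per 1000.

92.94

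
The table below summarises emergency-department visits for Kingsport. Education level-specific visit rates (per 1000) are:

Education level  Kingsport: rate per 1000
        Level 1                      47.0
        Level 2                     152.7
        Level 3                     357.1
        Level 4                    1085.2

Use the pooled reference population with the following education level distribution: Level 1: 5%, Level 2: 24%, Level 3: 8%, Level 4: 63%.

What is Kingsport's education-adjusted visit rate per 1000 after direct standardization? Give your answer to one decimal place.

751.2

Standard weights: 0.05, 0.24, 0.08, 0.63.
Standardized rate: 0.0500×47.0 + 0.2400×152.7 + 0.0800×357.1 + 0.6300×1085.2 = 751.2420 per 1000.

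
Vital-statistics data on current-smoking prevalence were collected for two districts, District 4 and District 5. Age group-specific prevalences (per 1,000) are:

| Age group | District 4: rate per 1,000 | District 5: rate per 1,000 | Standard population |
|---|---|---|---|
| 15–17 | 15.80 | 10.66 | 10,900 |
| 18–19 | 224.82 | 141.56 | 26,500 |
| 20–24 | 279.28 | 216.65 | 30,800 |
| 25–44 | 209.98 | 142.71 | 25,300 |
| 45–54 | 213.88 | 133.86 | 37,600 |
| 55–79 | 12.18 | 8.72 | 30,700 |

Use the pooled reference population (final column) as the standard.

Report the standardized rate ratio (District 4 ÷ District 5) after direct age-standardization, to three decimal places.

Standard total = 161,800; weights = 0.0674, 0.1638, 0.1904, 0.1564, 0.2324, 0.1897.
District 4: 0.0674×15.80 + 0.1638×224.82 + 0.1904×279.28 + 0.1564×209.98 + 0.2324×213.88 + 0.1897×12.18 = 175.8967 per 1,000.
District 5: 0.0674×10.66 + 0.1638×141.56 + 0.1904×216.65 + 0.1564×142.71 + 0.2324×133.86 + 0.1897×8.72 = 120.2210 per 1,000.
Ratio = 175.8967 ÷ 120.2210 = 1.46311.

1.463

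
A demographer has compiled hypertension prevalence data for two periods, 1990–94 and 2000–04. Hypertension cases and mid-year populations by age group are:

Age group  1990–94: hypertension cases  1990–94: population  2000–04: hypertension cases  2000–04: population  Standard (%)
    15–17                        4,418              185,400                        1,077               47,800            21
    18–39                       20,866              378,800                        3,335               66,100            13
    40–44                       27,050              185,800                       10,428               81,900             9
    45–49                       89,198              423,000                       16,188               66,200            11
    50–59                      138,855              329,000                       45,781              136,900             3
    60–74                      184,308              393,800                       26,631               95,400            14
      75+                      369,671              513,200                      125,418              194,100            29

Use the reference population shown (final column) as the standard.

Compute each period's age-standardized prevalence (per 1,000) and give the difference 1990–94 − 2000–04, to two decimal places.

49.40

Age-specific rates per 1,000 for 1990–94: 23.830, 55.084, 145.587, 210.870, 422.052, 468.024, 720.325.
For 2000–04: 22.531, 50.454, 127.326, 244.532, 334.412, 279.151, 646.151.
Standard weights: 0.21, 0.13, 0.09, 0.11, 0.03, 0.14, 0.29.
1990–94: 0.2100×23.830 + 0.1300×55.084 + 0.0900×145.587 + 0.1100×210.870 + 0.0300×422.052 + 0.1400×468.024 + 0.2900×720.325 = 335.5430 per 1,000.
2000–04: 0.2100×22.531 + 0.1300×50.454 + 0.0900×127.326 + 0.1100×244.532 + 0.0300×334.412 + 0.1400×279.151 + 0.2900×646.151 = 286.1458 per 1,000.
Difference = 335.5430 − 286.1458 = 49.3972.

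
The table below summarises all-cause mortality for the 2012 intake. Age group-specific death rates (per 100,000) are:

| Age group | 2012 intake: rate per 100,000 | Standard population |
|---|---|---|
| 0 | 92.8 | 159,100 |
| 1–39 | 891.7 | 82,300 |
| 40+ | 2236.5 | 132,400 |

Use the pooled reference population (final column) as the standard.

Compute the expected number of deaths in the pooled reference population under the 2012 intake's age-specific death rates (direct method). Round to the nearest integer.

3843

Expected deaths = Σ (standard pop × age-specific rate ÷ 100,000)
= 159,100×92.8/100,000 + 82,300×891.7/100,000 + 132,400×2236.5/100,000
= 147.64 + 733.87 + 2961.13 = 3842.64.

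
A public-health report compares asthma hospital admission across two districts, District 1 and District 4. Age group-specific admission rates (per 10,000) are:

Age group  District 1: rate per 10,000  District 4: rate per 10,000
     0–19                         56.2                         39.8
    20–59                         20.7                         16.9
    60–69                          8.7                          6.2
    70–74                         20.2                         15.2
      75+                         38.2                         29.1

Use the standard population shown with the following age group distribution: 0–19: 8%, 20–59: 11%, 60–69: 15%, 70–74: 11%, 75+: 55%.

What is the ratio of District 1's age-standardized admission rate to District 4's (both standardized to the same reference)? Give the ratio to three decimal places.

1.324

Standard weights: 0.08, 0.11, 0.15, 0.11, 0.55.
District 1: 0.0800×56.2 + 0.1100×20.7 + 0.1500×8.7 + 0.1100×20.2 + 0.5500×38.2 = 31.3100 per 10,000.
District 4: 0.0800×39.8 + 0.1100×16.9 + 0.1500×6.2 + 0.1100×15.2 + 0.5500×29.1 = 23.6500 per 10,000.
Ratio = 31.3100 ÷ 23.6500 = 1.32389.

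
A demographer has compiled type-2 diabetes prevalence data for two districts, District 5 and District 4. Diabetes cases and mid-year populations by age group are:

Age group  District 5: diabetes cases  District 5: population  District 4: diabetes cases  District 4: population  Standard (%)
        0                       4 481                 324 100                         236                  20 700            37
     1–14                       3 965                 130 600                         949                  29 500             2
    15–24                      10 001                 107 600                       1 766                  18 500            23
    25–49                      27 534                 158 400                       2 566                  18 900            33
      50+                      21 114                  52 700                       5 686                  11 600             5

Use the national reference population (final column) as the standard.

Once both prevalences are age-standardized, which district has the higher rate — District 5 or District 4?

District 5

Age-specific rates per 1 000 for District 5: 13.826, 30.360, 92.946, 173.826, 400.645.
For District 4: 11.401, 32.169, 95.459, 135.767, 490.172.
Standard weights: 0.37, 0.02, 0.23, 0.33, 0.05.
District 5: 0.3700×13.826 + 0.0200×30.360 + 0.2300×92.946 + 0.3300×173.826 + 0.0500×400.645 = 104.4952 per 1 000.
District 4: 0.3700×11.401 + 0.0200×32.169 + 0.2300×95.459 + 0.3300×135.767 + 0.0500×490.172 = 96.1292 per 1 000.
The crude rates (86.75 vs 112.93) would put District 4 higher, but that reflects its age composition; once standardized to a common age structure, District 5 has the higher underlying rate.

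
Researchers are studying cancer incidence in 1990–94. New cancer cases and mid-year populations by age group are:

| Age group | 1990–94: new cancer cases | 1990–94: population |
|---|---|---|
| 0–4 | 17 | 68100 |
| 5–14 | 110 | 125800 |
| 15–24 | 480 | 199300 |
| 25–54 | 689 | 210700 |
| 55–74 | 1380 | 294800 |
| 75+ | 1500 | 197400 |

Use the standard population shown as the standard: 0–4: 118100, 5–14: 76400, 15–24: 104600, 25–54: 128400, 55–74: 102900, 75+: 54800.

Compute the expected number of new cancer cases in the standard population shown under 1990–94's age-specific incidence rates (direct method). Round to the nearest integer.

1666

Age-specific rates per 100000 for 1990–94: 24.96, 87.44, 240.84, 327.01, 468.11, 759.88.
Expected new cancer cases = Σ (standard pop × age-specific rate ÷ 100000)
= 118100×24.96/100000 + 76400×87.44/100000 + 104600×240.84/100000 + 128400×327.01/100000 + 102900×468.11/100000 + 54800×759.88/100000
= 29.48 + 66.80 + 251.92 + 419.87 + 481.69 + 416.41 = 1666.19.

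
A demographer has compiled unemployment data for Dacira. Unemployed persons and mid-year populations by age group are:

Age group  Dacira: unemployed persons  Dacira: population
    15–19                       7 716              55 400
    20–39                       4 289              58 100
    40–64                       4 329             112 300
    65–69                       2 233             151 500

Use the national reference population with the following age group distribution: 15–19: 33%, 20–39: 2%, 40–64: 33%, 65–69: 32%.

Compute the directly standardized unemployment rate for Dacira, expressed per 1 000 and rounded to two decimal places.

Age-specific rates per 1 000 for Dacira: 139.278, 73.821, 38.549, 14.739.
Standard weights: 0.33, 0.02, 0.33, 0.32.
Standardized rate: 0.3300×139.278 + 0.0200×73.821 + 0.3300×38.549 + 0.3200×14.739 = 64.8757 per 1 000.

64.88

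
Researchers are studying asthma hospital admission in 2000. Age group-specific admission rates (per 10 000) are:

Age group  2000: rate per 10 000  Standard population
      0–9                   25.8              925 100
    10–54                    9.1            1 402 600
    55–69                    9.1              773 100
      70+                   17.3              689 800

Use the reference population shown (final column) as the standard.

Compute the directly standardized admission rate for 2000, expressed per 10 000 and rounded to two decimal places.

Standard total = 3 790 600; weights = 0.2441, 0.3700, 0.2040, 0.1820.
Standardized rate: 0.2441×25.8 + 0.3700×9.1 + 0.2040×9.1 + 0.1820×17.3 = 14.6679 per 10 000.

14.67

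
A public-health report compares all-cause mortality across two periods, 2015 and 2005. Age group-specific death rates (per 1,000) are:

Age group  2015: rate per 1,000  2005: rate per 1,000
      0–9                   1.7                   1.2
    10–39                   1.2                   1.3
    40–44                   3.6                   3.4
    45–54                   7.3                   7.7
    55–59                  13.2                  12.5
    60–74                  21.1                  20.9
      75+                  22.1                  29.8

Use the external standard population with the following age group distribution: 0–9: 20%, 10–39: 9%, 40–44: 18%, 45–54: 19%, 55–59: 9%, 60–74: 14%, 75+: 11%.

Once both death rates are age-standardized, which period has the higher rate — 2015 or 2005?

2005

Standard weights: 0.20, 0.09, 0.18, 0.19, 0.09, 0.14, 0.11.
2015: 0.2000×1.7 + 0.0900×1.2 + 0.1800×3.6 + 0.1900×7.3 + 0.0900×13.2 + 0.1400×21.1 + 0.1100×22.1 = 9.0560 per 1,000.
2005: 0.2000×1.2 + 0.0900×1.3 + 0.1800×3.4 + 0.1900×7.7 + 0.0900×12.5 + 0.1400×20.9 + 0.1100×29.8 = 9.7610 per 1,000.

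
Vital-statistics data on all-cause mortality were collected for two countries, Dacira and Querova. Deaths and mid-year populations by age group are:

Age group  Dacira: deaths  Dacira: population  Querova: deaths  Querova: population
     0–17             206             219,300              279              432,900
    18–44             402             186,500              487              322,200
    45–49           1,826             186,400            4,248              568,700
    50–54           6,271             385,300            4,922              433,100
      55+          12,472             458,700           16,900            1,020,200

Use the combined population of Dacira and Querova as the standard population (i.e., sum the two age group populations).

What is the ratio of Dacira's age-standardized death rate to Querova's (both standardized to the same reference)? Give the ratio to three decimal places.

Age-specific rates per 1,000 for Dacira: 0.939, 2.155, 9.796, 16.276, 27.190.
For Querova: 0.644, 1.511, 7.470, 11.365, 16.565.
Combined standard total = 4,213,300; weights = 0.1548, 0.1207, 0.1792, 0.1942, 0.3510.
Dacira: 0.1548×0.939 + 0.1207×2.155 + 0.1792×9.796 + 0.1942×16.276 + 0.3510×27.190 = 14.8666 per 1,000.
Querova: 0.1548×0.644 + 0.1207×1.511 + 0.1792×7.470 + 0.1942×11.365 + 0.3510×16.565 = 9.6430 per 1,000.
Ratio = 14.8666 ÷ 9.6430 = 1.54169.

1.542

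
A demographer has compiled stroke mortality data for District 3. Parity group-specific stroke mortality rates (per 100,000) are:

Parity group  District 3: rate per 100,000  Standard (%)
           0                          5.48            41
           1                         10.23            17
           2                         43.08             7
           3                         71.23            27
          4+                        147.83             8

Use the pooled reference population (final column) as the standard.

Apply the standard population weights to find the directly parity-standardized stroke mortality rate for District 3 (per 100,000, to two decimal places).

38.06

Standard weights: 0.41, 0.17, 0.07, 0.27, 0.08.
Standardized rate: 0.4100×5.48 + 0.1700×10.23 + 0.0700×43.08 + 0.2700×71.23 + 0.0800×147.83 = 38.0600 per 100,000.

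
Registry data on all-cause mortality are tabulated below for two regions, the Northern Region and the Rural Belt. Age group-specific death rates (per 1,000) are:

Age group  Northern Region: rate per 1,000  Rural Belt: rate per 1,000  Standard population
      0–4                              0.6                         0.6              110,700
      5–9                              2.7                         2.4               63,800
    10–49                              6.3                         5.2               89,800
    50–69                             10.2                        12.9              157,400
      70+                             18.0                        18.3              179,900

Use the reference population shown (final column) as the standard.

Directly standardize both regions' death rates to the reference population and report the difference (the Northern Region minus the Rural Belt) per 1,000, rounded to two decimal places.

-0.60

Standard total = 601,600; weights = 0.1840, 0.1061, 0.1493, 0.2616, 0.2990.
The Northern Region: 0.1840×0.6 + 0.1061×2.7 + 0.1493×6.3 + 0.2616×10.2 + 0.2990×18.0 = 9.3885 per 1,000.
The Rural Belt: 0.1840×0.6 + 0.1061×2.4 + 0.1493×5.2 + 0.2616×12.9 + 0.2990×18.3 = 9.9886 per 1,000.
Difference = 9.3885 − 9.9886 = -0.6001.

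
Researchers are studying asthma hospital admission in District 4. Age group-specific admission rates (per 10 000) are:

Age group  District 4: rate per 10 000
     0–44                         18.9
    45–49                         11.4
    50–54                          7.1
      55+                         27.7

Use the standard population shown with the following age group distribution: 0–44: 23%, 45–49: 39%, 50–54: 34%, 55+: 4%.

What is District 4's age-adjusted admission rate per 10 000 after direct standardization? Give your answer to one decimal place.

12.3

Standard weights: 0.23, 0.39, 0.34, 0.04.
Standardized rate: 0.2300×18.9 + 0.3900×11.4 + 0.3400×7.1 + 0.0400×27.7 = 12.3150 per 10 000.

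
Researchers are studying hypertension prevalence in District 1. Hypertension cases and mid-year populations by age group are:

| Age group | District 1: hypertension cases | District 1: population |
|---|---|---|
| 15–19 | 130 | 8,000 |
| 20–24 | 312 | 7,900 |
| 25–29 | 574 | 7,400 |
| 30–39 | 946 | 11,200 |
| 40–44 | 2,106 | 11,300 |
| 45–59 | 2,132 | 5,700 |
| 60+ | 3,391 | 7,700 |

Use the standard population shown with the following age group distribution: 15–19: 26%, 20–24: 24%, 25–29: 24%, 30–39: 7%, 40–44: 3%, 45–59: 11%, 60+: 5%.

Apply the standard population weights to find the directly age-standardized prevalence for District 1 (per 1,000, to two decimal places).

Age-specific rates per 1,000 for District 1: 16.250, 39.494, 77.568, 84.464, 186.372, 374.035, 440.390.
Standard weights: 0.26, 0.24, 0.24, 0.07, 0.03, 0.11, 0.05.
Standardized rate: 0.2600×16.250 + 0.2400×39.494 + 0.2400×77.568 + 0.0700×84.464 + 0.0300×186.372 + 0.1100×374.035 + 0.0500×440.390 = 106.9867 per 1,000.

106.99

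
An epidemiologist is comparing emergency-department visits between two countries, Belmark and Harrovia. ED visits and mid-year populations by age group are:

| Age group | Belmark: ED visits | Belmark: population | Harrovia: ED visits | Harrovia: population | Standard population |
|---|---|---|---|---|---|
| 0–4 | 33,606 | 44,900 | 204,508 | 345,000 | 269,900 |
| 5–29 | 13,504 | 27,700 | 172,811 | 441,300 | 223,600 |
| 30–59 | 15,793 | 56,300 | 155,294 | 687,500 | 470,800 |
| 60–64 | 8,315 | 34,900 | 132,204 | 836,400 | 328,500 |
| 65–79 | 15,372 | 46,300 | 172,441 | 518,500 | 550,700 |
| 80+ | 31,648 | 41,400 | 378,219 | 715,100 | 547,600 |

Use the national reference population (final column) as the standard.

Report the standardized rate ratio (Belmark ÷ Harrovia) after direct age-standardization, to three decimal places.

Age-specific rates per 1,000 for Belmark: 748.463, 487.509, 280.515, 238.252, 332.009, 764.444.
For Harrovia: 592.777, 391.595, 225.882, 158.063, 332.577, 528.904.
Standard total = 2,391,100; weights = 0.1129, 0.0935, 0.1969, 0.1374, 0.2303, 0.2290.
Belmark: 0.1129×748.463 + 0.0935×487.509 + 0.1969×280.515 + 0.1374×238.252 + 0.2303×332.009 + 0.2290×764.444 = 469.5732 per 1,000.
Harrovia: 0.1129×592.777 + 0.0935×391.595 + 0.1969×225.882 + 0.1374×158.063 + 0.2303×332.577 + 0.2290×528.904 = 367.4450 per 1,000.
Ratio = 469.5732 ÷ 367.4450 = 1.27794.

1.278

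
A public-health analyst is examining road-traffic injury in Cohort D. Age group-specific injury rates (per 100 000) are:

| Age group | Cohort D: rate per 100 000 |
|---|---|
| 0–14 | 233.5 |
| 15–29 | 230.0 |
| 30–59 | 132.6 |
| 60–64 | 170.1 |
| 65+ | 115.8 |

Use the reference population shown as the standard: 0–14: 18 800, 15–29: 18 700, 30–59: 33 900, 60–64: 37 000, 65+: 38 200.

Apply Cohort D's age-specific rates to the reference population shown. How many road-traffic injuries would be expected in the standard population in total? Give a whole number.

Expected road-traffic injuries = Σ (standard pop × age-specific rate ÷ 100 000)
= 18 800×233.5/100 000 + 18 700×230.0/100 000 + 33 900×132.6/100 000 + 37 000×170.1/100 000 + 38 200×115.8/100 000
= 43.90 + 43.01 + 44.95 + 62.94 + 44.24 = 239.03.

239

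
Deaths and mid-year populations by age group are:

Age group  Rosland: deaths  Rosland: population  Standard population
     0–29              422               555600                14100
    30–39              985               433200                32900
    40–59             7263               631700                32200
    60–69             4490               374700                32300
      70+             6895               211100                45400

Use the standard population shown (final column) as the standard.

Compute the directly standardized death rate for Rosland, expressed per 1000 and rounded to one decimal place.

14.8

Age-specific rates per 1000 for Rosland: 0.760, 2.274, 11.498, 11.983, 32.662.
Standard total = 156900; weights = 0.0899, 0.2097, 0.2052, 0.2059, 0.2894.
Standardized rate: 0.0899×0.760 + 0.2097×2.274 + 0.2052×11.498 + 0.2059×11.983 + 0.2894×32.662 = 14.8225 per 1000.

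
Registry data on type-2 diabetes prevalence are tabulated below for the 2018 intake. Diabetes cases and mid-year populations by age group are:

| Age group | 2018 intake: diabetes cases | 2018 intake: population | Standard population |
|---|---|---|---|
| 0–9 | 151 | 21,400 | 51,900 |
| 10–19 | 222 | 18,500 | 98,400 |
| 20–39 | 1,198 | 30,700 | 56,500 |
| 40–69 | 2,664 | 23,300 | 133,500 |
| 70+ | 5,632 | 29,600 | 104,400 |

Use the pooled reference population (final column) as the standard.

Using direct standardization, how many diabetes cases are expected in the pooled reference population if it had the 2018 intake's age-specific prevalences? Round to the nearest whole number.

Age-specific rates per 1,000 for the 2018 intake: 7.056, 12.000, 39.023, 114.335, 190.270.
Expected diabetes cases = Σ (standard pop × age-specific rate ÷ 1,000)
= 51,900×7.056/1,000 + 98,400×12.000/1,000 + 56,500×39.023/1,000 + 133,500×114.335/1,000 + 104,400×190.270/1,000
= 366.21 + 1180.80 + 2204.79 + 15263.69 + 19864.22 = 38879.71.

38880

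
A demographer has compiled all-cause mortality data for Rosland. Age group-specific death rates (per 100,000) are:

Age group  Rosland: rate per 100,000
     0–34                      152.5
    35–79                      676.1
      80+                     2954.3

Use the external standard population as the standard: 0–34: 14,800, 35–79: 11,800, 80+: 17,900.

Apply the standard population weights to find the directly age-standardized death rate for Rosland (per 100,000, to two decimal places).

Standard total = 44,500; weights = 0.3326, 0.2652, 0.4022.
Standardized rate: 0.3326×152.5 + 0.2652×676.1 + 0.4022×2954.3 = 1418.3584 per 100,000.

1418.36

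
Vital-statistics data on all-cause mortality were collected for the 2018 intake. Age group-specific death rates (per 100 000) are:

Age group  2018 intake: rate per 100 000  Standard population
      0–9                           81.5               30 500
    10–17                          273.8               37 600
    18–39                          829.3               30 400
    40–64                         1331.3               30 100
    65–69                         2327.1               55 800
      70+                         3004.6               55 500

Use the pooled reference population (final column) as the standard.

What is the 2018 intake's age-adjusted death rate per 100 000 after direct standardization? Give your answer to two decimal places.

Standard total = 239 900; weights = 0.1271, 0.1567, 0.1267, 0.1255, 0.2326, 0.2313.
Standardized rate: 0.1271×81.5 + 0.1567×273.8 + 0.1267×829.3 + 0.1255×1331.3 + 0.2326×2327.1 + 0.2313×3004.6 = 1561.7797 per 100 000.

1561.78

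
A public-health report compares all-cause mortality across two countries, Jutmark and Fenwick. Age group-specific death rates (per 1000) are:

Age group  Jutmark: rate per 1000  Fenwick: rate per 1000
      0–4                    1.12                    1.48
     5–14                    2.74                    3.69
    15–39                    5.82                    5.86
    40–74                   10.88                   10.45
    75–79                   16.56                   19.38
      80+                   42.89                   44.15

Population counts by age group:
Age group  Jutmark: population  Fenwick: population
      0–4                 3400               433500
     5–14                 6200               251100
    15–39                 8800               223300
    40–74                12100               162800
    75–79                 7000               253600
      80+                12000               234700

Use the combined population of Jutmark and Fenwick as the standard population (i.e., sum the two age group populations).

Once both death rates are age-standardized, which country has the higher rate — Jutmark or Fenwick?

Fenwick

Combined standard total = 1608500; weights = 0.2716, 0.1600, 0.1443, 0.1087, 0.1620, 0.1534.
Jutmark: 0.2716×1.12 + 0.1600×2.74 + 0.1443×5.82 + 0.1087×10.88 + 0.1620×16.56 + 0.1534×42.89 = 12.0265 per 1000.
Fenwick: 0.2716×1.48 + 0.1600×3.69 + 0.1443×5.86 + 0.1087×10.45 + 0.1620×19.38 + 0.1534×44.15 = 12.8854 per 1000.
The crude rates (16.85 vs 12.74) would put Jutmark higher, but that reflects its age composition; once standardized to a common age structure, Fenwick has the higher underlying rate.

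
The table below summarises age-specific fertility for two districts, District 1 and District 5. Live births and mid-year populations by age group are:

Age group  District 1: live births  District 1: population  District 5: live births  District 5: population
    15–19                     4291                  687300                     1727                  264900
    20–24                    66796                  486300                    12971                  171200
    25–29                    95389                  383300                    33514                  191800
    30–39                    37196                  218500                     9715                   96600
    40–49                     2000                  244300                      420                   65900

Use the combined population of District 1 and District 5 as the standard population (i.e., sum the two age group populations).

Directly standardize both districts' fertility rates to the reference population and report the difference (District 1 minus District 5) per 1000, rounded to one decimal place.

Age-specific rates per 1000 for District 1: 6.243, 137.356, 248.863, 170.233, 8.187.
For District 5: 6.519, 75.765, 174.734, 100.569, 6.373.
Combined standard total = 2810100; weights = 0.3388, 0.2340, 0.2047, 0.1121, 0.1104.
District 1: 0.3388×6.243 + 0.2340×137.356 + 0.2047×248.863 + 0.1121×170.233 + 0.1104×8.187 = 105.1767 per 1000.
District 5: 0.3388×6.519 + 0.2340×75.765 + 0.2047×174.734 + 0.1121×100.569 + 0.1104×6.373 = 67.6771 per 1000.
Difference = 105.1767 − 67.6771 = 37.4996.

37.5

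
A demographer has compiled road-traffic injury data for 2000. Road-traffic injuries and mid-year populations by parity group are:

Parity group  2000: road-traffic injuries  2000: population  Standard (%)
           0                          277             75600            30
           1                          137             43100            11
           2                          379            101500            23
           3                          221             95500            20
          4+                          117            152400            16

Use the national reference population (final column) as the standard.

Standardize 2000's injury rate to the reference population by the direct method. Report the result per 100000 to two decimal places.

Parity-specific rates per 100000 for 2000: 366.40, 317.87, 373.40, 231.41, 76.77.
Standard weights: 0.30, 0.11, 0.23, 0.20, 0.16.
Standardized rate: 0.3000×366.40 + 0.1100×317.87 + 0.2300×373.40 + 0.2000×231.41 + 0.1600×76.77 = 289.3338 per 100000.

289.33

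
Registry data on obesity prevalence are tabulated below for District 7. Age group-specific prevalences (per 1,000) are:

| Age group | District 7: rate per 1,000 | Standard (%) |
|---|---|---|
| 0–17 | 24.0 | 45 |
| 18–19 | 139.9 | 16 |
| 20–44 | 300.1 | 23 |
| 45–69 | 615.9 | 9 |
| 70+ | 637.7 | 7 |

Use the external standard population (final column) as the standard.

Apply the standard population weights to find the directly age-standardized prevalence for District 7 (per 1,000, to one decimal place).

Standard weights: 0.45, 0.16, 0.23, 0.09, 0.07.
Standardized rate: 0.4500×24.0 + 0.1600×139.9 + 0.2300×300.1 + 0.0900×615.9 + 0.0700×637.7 = 202.2770 per 1,000.

202.3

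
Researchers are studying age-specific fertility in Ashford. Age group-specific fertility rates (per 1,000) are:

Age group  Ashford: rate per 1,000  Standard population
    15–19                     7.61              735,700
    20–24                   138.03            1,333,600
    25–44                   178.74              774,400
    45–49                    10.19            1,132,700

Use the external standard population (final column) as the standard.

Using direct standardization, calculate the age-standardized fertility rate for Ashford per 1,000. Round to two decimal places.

85.41

Standard total = 3,976,400; weights = 0.1850, 0.3354, 0.1947, 0.2849.
Standardized rate: 0.1850×7.61 + 0.3354×138.03 + 0.1947×178.74 + 0.2849×10.19 = 85.4124 per 1,000.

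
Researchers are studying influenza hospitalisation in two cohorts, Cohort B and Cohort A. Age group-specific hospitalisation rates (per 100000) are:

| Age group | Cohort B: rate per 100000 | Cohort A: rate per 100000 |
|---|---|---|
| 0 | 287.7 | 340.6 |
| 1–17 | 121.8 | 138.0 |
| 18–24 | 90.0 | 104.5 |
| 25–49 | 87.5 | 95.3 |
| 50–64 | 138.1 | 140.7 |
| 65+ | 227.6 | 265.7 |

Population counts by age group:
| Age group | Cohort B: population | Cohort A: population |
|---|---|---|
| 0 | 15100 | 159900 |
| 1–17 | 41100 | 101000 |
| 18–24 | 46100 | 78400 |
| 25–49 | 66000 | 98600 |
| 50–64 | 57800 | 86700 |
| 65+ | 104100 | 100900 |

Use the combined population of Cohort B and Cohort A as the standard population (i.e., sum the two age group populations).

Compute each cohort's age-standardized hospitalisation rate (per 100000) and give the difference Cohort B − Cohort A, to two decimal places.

Combined standard total = 955700; weights = 0.1831, 0.1487, 0.1303, 0.1722, 0.1512, 0.2145.
Cohort B: 0.1831×287.7 + 0.1487×121.8 + 0.1303×90.0 + 0.1722×87.5 + 0.1512×138.1 + 0.2145×227.6 = 167.2870 per 100000.
Cohort A: 0.1831×340.6 + 0.1487×138.0 + 0.1303×104.5 + 0.1722×95.3 + 0.1512×140.7 + 0.2145×265.7 = 191.1804 per 100000.
Difference = 167.2870 − 191.1804 = -23.8933.

-23.89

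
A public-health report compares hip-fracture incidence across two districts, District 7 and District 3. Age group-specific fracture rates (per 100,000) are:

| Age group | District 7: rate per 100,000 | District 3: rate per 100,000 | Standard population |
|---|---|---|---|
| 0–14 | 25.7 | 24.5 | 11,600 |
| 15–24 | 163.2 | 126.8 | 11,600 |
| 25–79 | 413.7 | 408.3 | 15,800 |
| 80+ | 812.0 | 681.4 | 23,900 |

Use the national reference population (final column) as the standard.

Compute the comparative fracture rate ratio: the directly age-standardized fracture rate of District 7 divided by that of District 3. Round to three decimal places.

1.149

Standard total = 62,900; weights = 0.1844, 0.1844, 0.2512, 0.3800.
District 7: 0.1844×25.7 + 0.1844×163.2 + 0.2512×413.7 + 0.3800×812.0 = 447.2893 per 100,000.
District 3: 0.1844×24.5 + 0.1844×126.8 + 0.2512×408.3 + 0.3800×681.4 = 389.3749 per 100,000.
Ratio = 447.2893 ÷ 389.3749 = 1.14874.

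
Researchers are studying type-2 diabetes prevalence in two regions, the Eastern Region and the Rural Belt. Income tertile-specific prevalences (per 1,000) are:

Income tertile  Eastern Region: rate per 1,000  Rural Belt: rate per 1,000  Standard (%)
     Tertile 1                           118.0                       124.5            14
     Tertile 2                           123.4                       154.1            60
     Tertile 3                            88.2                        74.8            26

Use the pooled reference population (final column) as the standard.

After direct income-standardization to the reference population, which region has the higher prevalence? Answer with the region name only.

Rural Belt

Standard weights: 0.14, 0.60, 0.26.
The Eastern Region: 0.1400×118.0 + 0.6000×123.4 + 0.2600×88.2 = 113.4920 per 1,000.
The Rural Belt: 0.1400×124.5 + 0.6000×154.1 + 0.2600×74.8 = 129.3380 per 1,000.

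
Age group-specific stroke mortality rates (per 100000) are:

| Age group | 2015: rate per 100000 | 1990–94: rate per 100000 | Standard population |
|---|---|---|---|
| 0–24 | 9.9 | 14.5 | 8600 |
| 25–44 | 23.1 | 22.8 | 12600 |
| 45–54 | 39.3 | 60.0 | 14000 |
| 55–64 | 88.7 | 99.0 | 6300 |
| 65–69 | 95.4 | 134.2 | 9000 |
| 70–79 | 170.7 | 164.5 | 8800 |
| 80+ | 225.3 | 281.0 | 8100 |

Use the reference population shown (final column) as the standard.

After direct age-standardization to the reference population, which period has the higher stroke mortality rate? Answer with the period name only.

Standard total = 67400; weights = 0.1276, 0.1869, 0.2077, 0.0935, 0.1335, 0.1306, 0.1202.
2015: 0.1276×9.9 + 0.1869×23.1 + 0.2077×39.3 + 0.0935×88.7 + 0.1335×95.4 + 0.1306×170.7 + 0.1202×225.3 = 84.1380 per 100000.
1990–94: 0.1276×14.5 + 0.1869×22.8 + 0.2077×60.0 + 0.0935×99.0 + 0.1335×134.2 + 0.1306×164.5 + 0.1202×281.0 = 100.9967 per 100000.

1990–94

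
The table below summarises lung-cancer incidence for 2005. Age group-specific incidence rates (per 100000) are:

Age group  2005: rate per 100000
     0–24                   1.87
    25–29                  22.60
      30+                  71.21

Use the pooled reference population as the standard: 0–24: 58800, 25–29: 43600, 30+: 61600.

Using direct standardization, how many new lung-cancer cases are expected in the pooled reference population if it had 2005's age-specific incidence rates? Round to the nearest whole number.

55

Expected new lung-cancer cases = Σ (standard pop × age-specific rate ÷ 100000)
= 58800×1.87/100000 + 43600×22.60/100000 + 61600×71.21/100000
= 1.10 + 9.85 + 43.87 = 54.82.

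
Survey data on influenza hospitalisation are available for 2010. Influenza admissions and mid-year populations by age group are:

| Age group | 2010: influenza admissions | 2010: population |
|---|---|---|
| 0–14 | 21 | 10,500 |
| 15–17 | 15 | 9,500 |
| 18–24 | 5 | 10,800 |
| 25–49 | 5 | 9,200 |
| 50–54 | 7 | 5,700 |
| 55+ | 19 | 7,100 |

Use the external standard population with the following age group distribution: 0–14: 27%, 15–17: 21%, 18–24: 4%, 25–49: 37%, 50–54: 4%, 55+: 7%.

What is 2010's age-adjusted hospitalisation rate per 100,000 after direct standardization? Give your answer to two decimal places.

Age-specific rates per 100,000 for 2010: 200.00, 157.89, 46.30, 54.35, 122.81, 267.61.
Standard weights: 0.27, 0.21, 0.04, 0.37, 0.04, 0.07.
Standardized rate: 0.2700×200.00 + 0.2100×157.89 + 0.0400×46.30 + 0.3700×54.35 + 0.0400×122.81 + 0.0700×267.61 = 132.7631 per 100,000.

132.76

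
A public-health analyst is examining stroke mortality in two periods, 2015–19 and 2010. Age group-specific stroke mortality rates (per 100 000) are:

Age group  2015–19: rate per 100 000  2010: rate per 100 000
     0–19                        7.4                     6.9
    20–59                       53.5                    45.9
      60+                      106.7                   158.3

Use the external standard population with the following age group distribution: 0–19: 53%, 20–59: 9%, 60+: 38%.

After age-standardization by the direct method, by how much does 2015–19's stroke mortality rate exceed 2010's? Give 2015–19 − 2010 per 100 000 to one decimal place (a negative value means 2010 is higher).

-18.7

Standard weights: 0.53, 0.09, 0.38.
2015–19: 0.5300×7.4 + 0.0900×53.5 + 0.3800×106.7 = 49.2830 per 100 000.
2010: 0.5300×6.9 + 0.0900×45.9 + 0.3800×158.3 = 67.9420 per 100 000.
Difference = 49.2830 − 67.9420 = -18.6590.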